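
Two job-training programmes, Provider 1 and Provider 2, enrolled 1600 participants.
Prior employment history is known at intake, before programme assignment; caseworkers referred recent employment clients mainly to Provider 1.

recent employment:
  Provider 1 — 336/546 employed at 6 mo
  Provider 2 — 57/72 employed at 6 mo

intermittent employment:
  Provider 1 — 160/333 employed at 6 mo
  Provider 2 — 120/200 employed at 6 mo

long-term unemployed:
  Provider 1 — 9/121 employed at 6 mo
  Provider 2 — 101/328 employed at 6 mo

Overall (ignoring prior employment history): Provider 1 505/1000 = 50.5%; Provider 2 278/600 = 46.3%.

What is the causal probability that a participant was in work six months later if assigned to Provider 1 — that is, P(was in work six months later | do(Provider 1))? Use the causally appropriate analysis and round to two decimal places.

Prior employment history satisfies the back-door criterion: it is not a descendant of the programme, and it blocks the spurious path from programme to outcome. Adjusting for it (i.e., using the within-prior employment history rates) gives the causal effect.
Standardising Provider 1 to the population prior employment history mix: 0.386·336/546 + 0.333·160/333 + 0.281·9/121 = 0.419.

0.42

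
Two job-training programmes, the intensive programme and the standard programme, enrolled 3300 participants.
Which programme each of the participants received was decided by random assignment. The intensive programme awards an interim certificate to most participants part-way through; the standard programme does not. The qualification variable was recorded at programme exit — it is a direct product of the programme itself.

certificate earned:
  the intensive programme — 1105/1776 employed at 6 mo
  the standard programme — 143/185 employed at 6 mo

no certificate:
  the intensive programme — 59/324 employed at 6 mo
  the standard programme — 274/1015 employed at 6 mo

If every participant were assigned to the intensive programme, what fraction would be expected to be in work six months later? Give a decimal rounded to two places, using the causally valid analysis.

0.55

Qualification attained during the programme is recorded after the programme and is itself shifted by it — it sits on the causal path from programme to outcome. Conditioning on a mediator would strip out part of the effect we want; the pooled comparison gives the total causal effect.
So P(outcome | do(the intensive programme)) is just the pooled rate for the intensive programme: 1164/2100 = 0.554.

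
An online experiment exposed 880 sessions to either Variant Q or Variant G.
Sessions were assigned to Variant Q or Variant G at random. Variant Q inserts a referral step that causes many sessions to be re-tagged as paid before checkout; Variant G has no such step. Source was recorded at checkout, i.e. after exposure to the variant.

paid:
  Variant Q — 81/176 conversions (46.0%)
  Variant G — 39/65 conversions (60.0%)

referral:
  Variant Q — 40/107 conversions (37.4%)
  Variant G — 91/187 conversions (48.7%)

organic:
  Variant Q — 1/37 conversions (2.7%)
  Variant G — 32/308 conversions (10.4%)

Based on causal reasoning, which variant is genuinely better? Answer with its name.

Traffic source lies on the pathway variant → traffic source → outcome, so adjusting for it blocks the indirect effect. For the total causal effect of variant, use the unadjusted pooled rates.
Pooled: Variant Q 38.1% vs Variant G 28.9%; Variant Q is higher overall.

Variant Q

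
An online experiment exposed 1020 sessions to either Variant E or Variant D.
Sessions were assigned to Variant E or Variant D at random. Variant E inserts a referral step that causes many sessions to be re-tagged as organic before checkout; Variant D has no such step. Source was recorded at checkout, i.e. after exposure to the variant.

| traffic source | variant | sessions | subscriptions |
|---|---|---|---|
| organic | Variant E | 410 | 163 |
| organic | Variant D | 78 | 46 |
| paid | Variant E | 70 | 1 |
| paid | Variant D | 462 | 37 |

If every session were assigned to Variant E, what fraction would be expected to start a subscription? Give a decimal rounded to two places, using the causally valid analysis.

The stratified and pooled comparisons disagree (Variant D wins within each traffic source; Variant E wins overall), so the answer turns on the causal role of traffic source.
Traffic source here is a post-treatment variable shaped by the variant; conditioning on it would introduce bias rather than remove it. The overall comparison is the causal one.
So P(outcome | do(Variant E)) is just the pooled rate for Variant E: 164/480 = 0.342.

0.34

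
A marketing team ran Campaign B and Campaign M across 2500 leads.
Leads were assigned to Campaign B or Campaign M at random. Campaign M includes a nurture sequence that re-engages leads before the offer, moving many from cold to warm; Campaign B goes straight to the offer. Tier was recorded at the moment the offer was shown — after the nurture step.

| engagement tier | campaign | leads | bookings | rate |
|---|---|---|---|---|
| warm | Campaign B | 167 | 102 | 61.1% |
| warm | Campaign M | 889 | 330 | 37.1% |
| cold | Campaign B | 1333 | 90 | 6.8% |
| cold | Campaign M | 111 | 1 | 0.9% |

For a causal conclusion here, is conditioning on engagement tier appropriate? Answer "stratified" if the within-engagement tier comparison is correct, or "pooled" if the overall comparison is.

Within every engagement tier level Campaign B has the higher rate, yet pooled Campaign M does — Simpson's reversal.
Engagement tier is recorded after the campaign and is itself shifted by it — it sits on the causal path from campaign to outcome. Conditioning on a mediator would strip out part of the effect we want; the pooled comparison gives the total causal effect.
Pooled: Campaign B 12.8% vs Campaign M 33.1%; Campaign M is higher overall.

pooled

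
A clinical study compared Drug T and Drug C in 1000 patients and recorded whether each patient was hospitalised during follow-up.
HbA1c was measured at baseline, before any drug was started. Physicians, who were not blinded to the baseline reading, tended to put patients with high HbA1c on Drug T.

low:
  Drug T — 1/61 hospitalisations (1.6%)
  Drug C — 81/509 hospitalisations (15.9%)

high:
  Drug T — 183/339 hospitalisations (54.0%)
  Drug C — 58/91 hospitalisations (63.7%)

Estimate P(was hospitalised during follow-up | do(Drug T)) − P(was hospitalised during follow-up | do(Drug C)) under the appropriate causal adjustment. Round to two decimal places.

-0.12

HbA1c satisfies the back-door criterion: it is not a descendant of the drug, and it blocks the spurious path from drug to outcome. Adjusting for it (i.e., using the within-HbA1c rates) gives the causal effect.
Adjusting over the population distribution of HbA1c: 0.570·(0.016−0.159) + 0.430·(0.540−0.637) = -0.123.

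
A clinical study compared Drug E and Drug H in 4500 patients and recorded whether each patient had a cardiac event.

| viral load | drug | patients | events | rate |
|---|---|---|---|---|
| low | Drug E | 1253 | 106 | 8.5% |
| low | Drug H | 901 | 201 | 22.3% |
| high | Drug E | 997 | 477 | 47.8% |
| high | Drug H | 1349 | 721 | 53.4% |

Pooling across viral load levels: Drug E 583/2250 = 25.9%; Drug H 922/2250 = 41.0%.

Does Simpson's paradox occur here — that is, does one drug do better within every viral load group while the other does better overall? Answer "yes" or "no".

no

Within each viral load level (low 8.5% vs 22.3%; high 47.8% vs 53.4%), Drug E has the lower rate every time. Pooled: 25.9% vs 41.0% — Drug E has the lower rate overall. They agree.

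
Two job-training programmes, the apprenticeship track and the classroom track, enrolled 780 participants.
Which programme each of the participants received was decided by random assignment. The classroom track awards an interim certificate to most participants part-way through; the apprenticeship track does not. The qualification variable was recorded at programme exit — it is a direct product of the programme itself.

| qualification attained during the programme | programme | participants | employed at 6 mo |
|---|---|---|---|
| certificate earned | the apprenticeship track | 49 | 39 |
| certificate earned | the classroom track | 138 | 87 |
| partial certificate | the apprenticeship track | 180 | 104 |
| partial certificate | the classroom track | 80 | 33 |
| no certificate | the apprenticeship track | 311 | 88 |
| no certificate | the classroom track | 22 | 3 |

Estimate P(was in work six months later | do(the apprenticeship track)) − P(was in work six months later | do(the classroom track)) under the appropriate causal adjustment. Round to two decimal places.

Within every qualification attained during the programme level the apprenticeship track has the higher rate, yet pooled the classroom track does — Simpson's reversal.
Qualification attained during the programme lies on the pathway programme → qualification attained during the programme → outcome, so adjusting for it blocks the indirect effect. For the total causal effect of programme, use the unadjusted pooled rates.
The causal difference is the pooled difference: 0.428 − 0.512 = -0.085.

-0.08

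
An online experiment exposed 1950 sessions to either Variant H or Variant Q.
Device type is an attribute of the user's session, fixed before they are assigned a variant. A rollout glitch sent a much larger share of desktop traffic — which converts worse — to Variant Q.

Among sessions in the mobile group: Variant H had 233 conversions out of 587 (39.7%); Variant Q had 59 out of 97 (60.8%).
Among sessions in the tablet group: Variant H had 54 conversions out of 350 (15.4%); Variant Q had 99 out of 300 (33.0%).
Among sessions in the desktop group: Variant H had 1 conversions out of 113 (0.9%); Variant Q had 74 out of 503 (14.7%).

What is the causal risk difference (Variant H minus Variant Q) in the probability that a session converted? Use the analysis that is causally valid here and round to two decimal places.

-0.18

Within every device type level Variant Q has the higher rate, yet pooled Variant H does — Simpson's reversal.
Device type is set before the variant has any effect — it is not caused by the variant — and it independently drives the outcome. That makes it a confounder, so the causal comparison is within device type levels.
Adjusting over the population distribution of device type: 0.351·(0.397−0.608) + 0.333·(0.154−0.330) + 0.316·(0.009−0.147) = -0.176.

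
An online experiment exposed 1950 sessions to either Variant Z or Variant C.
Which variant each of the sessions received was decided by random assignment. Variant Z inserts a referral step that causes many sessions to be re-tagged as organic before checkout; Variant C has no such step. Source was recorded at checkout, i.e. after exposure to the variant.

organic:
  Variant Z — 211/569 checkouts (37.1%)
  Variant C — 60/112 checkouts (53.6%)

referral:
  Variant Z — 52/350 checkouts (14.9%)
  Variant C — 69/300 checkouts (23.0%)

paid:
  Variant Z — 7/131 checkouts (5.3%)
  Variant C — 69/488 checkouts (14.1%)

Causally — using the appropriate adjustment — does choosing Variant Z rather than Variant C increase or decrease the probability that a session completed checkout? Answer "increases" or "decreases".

increases

The traffic source-specific comparison favours Variant C throughout, but the pooled figures favour Variant Z. The question is whether to condition on traffic source.
Traffic source lies on the pathway variant → traffic source → outcome, so adjusting for it blocks the indirect effect. For the total causal effect of variant, use the unadjusted pooled rates.
Pooled: Variant Z 25.7% vs Variant C 22.0%; Variant Z is higher overall.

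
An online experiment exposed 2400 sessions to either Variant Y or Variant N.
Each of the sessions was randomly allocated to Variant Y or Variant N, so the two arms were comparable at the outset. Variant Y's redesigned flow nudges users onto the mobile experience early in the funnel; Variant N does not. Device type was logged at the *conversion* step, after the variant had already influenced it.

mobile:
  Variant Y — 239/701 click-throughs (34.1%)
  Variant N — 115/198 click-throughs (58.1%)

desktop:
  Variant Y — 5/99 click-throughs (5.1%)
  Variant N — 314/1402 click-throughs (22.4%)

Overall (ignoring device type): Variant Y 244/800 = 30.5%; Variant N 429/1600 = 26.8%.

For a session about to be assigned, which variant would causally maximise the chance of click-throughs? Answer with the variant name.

Variant Y

The distribution of device type is itself part of what the variant does — it is an intermediate outcome. Holding it fixed would remove that part of the effect; the total effect is the pooled difference.
Pooled: Variant Y 30.5% vs Variant N 26.8%; Variant Y is higher overall.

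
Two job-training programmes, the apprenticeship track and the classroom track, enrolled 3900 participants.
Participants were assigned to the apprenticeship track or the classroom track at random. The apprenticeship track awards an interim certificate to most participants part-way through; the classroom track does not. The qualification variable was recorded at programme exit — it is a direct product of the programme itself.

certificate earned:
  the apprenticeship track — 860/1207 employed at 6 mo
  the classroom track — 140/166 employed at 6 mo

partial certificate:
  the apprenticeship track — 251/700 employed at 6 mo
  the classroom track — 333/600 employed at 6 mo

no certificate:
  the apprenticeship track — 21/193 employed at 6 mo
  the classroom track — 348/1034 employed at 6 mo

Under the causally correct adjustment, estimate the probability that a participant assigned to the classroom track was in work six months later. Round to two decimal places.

0.46

the classroom track is higher inside every qualification attained during the programme stratum but the apprenticeship track is higher in aggregate. Whether to stratify depends on how qualification attained during the programme relates to the programme.
Qualification attained during the programme here is a post-treatment variable shaped by the programme; conditioning on it would introduce bias rather than remove it. The overall comparison is the causal one.
So P(outcome | do(the classroom track)) is just the pooled rate for the classroom track: 821/1800 = 0.456.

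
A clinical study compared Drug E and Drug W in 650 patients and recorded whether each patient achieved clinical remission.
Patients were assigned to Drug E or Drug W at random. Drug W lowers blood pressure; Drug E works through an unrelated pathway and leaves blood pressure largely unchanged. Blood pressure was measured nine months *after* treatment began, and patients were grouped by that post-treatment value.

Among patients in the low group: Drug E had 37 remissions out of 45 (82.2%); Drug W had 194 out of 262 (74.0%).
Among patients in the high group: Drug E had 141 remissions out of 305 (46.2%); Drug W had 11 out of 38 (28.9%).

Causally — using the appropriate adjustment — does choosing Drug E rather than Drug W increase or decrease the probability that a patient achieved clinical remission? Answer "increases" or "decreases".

Within every blood pressure level Drug E has the higher rate, yet pooled Drug W does — Simpson's reversal.
Blood pressure here is a post-treatment variable shaped by the drug; conditioning on it would introduce bias rather than remove it. The overall comparison is the causal one.
Pooled: Drug E 50.9% vs Drug W 68.3%; Drug W is higher overall.

decreases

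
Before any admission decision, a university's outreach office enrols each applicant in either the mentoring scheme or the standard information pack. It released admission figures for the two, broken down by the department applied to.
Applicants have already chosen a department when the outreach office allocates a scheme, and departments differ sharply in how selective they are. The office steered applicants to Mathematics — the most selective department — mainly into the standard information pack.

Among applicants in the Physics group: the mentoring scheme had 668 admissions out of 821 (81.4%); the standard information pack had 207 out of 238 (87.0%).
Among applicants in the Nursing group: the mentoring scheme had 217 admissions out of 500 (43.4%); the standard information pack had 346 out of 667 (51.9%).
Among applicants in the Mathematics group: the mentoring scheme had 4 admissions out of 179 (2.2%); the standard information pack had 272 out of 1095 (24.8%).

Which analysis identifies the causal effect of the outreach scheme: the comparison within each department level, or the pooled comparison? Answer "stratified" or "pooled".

stratified

The department-specific comparison favours the standard information pack throughout, but the pooled figures favour the mentoring scheme. The question is whether to condition on department.
The imbalance in department arose from how applicants were allocated, not from anything the outreach scheme did; and department independently affects the outcome. The pooled gap is confounded — condition on department.
Within each level — Physics: 81.4% vs 87.0%; Nursing: 43.4% vs 51.9%; Mathematics: 2.2% vs 24.8% — the standard information pack is higher every time.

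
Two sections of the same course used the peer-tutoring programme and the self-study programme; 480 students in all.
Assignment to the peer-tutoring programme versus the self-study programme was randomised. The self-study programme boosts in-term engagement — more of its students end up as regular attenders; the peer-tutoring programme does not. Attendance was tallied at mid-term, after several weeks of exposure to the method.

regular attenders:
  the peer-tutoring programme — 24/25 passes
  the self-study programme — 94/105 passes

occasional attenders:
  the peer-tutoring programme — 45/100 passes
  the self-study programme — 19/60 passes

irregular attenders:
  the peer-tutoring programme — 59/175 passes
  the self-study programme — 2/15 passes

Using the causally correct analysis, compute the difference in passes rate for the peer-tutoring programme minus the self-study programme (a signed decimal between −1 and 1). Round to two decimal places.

-0.21

Within every mid-term attendance level the peer-tutoring programme has the higher rate, yet pooled the self-study programme does — Simpson's reversal.
Mid-term attendance is downstream of the teaching method. One should not condition on a consequence of treatment, so the overall rates are the right comparison.
The causal difference is the pooled difference: 0.427 − 0.639 = -0.212.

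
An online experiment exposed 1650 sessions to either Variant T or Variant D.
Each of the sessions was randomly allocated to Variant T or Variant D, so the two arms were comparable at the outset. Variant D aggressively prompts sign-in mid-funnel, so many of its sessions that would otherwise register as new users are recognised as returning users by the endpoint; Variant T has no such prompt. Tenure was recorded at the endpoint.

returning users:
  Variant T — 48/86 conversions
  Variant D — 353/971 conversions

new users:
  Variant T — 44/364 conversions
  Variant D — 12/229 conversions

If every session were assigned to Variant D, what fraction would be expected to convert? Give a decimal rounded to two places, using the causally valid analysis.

0.30

The stratified and pooled comparisons disagree (Variant T wins within each user tenure; Variant D wins overall), so the answer turns on the causal role of user tenure.
Stratifying would compare variants among sessions the variants themselves sorted into user tenure groups — a form of selection on an intermediate. The unconditioned pooled rates give the total causal effect.
So P(outcome | do(Variant D)) is just the pooled rate for Variant D: 365/1200 = 0.304.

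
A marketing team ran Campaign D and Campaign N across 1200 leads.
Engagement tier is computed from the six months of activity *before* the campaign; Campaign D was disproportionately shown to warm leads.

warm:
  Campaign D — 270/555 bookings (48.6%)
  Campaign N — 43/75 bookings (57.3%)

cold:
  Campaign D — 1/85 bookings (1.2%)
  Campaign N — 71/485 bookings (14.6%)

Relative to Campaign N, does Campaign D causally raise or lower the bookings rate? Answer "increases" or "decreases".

Campaign N is higher inside every engagement tier stratum but Campaign D is higher in aggregate. Whether to stratify depends on how engagement tier relates to the campaign.
Engagement tier differs across campaigns for reasons unrelated to any effect of the campaign itself, and it separately predicts the outcome — a classic confounder. We must compare within engagement tier levels.
Within each level — warm: 48.6% vs 57.3%; cold: 1.2% vs 14.6% — Campaign N is higher every time.

decreases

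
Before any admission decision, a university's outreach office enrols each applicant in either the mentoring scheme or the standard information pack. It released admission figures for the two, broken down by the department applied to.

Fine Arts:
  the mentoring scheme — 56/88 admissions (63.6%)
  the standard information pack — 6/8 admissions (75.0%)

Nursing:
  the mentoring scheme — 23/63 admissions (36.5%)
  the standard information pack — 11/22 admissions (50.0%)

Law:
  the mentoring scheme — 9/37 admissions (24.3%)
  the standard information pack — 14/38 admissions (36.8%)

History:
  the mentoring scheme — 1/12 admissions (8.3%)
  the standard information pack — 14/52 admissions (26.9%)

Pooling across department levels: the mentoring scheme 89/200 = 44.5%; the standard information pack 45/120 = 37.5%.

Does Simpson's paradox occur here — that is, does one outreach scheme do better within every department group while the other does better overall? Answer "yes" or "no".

Within each department level (Fine Arts 63.6% vs 75.0%; Nursing 36.5% vs 50.0%; Law 24.3% vs 36.8%; History 8.3% vs 26.9%), the standard information pack has the higher rate every time. Pooled: 44.5% vs 37.5% — the mentoring scheme has the higher rate overall. The two comparisons disagree.

yes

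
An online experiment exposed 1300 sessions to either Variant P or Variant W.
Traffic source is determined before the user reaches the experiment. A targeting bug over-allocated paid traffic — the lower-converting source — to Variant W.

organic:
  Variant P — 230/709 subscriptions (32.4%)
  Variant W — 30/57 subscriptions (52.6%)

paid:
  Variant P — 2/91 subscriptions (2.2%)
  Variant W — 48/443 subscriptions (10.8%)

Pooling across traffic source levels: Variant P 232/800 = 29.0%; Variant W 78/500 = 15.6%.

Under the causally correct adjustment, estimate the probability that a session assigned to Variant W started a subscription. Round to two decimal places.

0.35

Here traffic source is a common cause — it drives both which variant a case falls under and the outcome. The crude comparison mixes populations; the stratum-specific rates are the causally relevant ones.
Standardising Variant W to the population traffic source mix: 0.589·30/57 + 0.411·48/443 = 0.355.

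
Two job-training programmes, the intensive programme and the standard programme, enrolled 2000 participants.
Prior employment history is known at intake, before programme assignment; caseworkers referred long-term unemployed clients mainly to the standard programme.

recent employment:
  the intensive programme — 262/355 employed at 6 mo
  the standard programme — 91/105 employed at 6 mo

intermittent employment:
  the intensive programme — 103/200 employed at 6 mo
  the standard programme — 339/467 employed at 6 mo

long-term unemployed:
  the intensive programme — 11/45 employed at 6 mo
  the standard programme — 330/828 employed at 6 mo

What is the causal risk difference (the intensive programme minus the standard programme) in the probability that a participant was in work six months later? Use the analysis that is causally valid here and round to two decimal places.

the standard programme is higher inside every prior employment history stratum but the intensive programme is higher in aggregate. Whether to stratify depends on how prior employment history relates to the programme.
Prior employment history differs across programmes for reasons unrelated to any effect of the programme itself, and it separately predicts the outcome — a classic confounder. We must compare within prior employment history levels.
Adjusting over the population distribution of prior employment history: 0.230·(0.738−0.867) + 0.334·(0.515−0.726) + 0.436·(0.244−0.399) = -0.167.

-0.17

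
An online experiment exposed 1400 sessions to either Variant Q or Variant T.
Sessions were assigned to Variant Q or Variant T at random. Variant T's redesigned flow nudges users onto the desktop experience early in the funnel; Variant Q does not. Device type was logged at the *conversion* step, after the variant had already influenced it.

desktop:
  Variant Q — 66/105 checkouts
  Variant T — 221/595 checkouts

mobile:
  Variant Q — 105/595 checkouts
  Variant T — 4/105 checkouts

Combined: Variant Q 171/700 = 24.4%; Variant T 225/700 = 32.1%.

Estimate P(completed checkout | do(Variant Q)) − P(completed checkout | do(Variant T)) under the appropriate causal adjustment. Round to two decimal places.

-0.08

The device type-specific comparison favours Variant Q throughout, but the pooled figures favour Variant T. The question is whether to condition on device type.
Device type is downstream of the variant. One should not condition on a consequence of treatment, so the overall rates are the right comparison.
The causal difference is the pooled difference: 0.244 − 0.321 = -0.077.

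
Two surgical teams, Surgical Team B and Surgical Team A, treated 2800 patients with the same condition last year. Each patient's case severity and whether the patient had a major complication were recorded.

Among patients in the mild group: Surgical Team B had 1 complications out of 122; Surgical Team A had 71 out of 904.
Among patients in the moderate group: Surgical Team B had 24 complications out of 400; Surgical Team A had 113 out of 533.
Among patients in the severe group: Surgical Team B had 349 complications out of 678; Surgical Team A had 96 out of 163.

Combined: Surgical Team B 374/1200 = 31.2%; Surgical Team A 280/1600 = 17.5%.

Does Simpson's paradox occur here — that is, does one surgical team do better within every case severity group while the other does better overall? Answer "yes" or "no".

yes

Within each case severity level (mild 0.8% vs 7.9%; moderate 6.0% vs 21.2%; severe 51.5% vs 58.9%), Surgical Team B has the lower rate every time. Pooled: 31.2% vs 17.5% — Surgical Team A has the lower rate overall. The two comparisons disagree.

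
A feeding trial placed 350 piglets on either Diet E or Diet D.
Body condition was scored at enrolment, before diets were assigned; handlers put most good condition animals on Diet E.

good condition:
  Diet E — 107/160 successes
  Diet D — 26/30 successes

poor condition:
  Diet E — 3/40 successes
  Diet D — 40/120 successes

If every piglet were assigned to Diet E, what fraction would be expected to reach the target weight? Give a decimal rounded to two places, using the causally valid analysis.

Starting body condition is set before the diet has any effect — it is not caused by the diet — and it independently drives the outcome. That makes it a confounder, so the causal comparison is within starting body condition levels.
Standardising Diet E to the population starting body condition mix: 0.543·107/160 + 0.457·3/40 = 0.397.

0.40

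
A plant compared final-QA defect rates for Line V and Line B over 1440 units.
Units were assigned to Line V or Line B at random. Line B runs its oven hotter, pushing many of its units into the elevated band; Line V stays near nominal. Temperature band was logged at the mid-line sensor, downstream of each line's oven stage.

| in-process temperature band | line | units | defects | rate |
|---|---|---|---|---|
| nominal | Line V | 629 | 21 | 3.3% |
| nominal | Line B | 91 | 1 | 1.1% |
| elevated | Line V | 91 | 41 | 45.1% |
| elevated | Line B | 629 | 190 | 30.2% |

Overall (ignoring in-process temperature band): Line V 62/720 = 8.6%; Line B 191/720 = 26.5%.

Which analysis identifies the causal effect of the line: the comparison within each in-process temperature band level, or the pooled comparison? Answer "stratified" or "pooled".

The in-process temperature band-specific comparison favours Line B throughout, but the pooled figures favour Line V. The question is whether to condition on in-process temperature band.
In-process temperature band here is a post-treatment variable shaped by the line; conditioning on it would introduce bias rather than remove it. The overall comparison is the causal one.
Pooled: Line V 8.6% vs Line B 26.5%; Line V is lower overall.

pooled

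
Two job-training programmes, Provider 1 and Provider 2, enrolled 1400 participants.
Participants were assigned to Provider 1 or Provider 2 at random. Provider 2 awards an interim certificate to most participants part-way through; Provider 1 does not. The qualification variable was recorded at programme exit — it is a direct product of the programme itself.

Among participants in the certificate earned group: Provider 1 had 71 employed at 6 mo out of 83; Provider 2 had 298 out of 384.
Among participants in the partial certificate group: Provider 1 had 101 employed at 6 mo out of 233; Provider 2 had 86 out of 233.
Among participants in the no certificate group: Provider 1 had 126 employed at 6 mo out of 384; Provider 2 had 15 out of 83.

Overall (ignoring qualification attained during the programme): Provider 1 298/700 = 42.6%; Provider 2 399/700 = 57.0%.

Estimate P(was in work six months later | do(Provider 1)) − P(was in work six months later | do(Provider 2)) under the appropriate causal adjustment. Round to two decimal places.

Stratifying would compare programmes among participants the programmes themselves sorted into qualification attained during the programme groups — a form of selection on an intermediate. The unconditioned pooled rates give the total causal effect.
The causal difference is the pooled difference: 0.426 − 0.570 = -0.144.

-0.14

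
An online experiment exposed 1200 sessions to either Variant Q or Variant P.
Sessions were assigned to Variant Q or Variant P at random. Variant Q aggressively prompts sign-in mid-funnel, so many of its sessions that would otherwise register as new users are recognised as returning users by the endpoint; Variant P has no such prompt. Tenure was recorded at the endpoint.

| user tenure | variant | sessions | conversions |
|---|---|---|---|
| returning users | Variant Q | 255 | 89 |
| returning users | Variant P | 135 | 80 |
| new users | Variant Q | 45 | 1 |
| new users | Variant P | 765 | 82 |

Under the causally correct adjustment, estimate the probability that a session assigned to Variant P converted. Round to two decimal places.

Variant P is higher inside every user tenure stratum but Variant Q is higher in aggregate. Whether to stratify depends on how user tenure relates to the variant.
User tenure is downstream of the variant. One should not condition on a consequence of treatment, so the overall rates are the right comparison.
So P(outcome | do(Variant P)) is just the pooled rate for Variant P: 162/900 = 0.180.

0.18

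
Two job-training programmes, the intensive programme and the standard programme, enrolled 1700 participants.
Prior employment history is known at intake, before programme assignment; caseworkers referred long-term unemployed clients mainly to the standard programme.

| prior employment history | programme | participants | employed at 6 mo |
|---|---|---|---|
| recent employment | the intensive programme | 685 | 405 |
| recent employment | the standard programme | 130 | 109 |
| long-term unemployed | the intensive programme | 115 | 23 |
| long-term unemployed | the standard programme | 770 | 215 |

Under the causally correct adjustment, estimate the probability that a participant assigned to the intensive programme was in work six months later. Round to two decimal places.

0.39

The prior employment history-specific comparison favours the standard programme throughout, but the pooled figures favour the intensive programme. The question is whether to condition on prior employment history.
Nothing the programme does changes prior employment history; the imbalance is an allocation artefact. With prior employment history also predicting the outcome, the pooled figure is confounded, and the within-stratum comparison is the causal one.
Standardising the intensive programme to the population prior employment history mix: 0.479·405/685 + 0.521·23/115 = 0.388.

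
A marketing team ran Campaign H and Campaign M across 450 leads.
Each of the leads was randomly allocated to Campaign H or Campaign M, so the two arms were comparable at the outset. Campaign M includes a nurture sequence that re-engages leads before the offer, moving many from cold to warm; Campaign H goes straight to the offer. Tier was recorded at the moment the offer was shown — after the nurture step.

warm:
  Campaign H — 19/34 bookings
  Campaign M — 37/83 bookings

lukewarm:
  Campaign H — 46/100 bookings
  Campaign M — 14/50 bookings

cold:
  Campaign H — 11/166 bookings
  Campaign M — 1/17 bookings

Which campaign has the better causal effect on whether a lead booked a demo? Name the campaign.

Campaign M

Within every engagement tier level Campaign H has the higher rate, yet pooled Campaign M does — Simpson's reversal.
Because the campaign influences engagement tier, engagement tier is a post-treatment mediator, not a confounder. Stratifying on it would bias the estimate; the causal effect is the crude pooled difference.
Pooled: Campaign H 25.3% vs Campaign M 34.7%; Campaign M is higher overall.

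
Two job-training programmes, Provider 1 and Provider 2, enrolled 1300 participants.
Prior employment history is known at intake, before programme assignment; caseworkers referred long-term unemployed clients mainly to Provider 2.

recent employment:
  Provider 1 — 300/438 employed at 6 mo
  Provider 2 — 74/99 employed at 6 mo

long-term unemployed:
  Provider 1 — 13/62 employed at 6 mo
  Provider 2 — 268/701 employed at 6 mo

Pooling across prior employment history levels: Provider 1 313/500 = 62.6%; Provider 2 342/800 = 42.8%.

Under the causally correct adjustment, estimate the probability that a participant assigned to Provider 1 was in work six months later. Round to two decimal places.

The prior employment history-specific comparison favours Provider 2 throughout, but the pooled figures favour Provider 1. The question is whether to condition on prior employment history.
Nothing the programme does changes prior employment history; the imbalance is an allocation artefact. With prior employment history also predicting the outcome, the pooled figure is confounded, and the within-stratum comparison is the causal one.
Standardising Provider 1 to the population prior employment history mix: 0.413·300/438 + 0.587·13/62 = 0.406.

0.41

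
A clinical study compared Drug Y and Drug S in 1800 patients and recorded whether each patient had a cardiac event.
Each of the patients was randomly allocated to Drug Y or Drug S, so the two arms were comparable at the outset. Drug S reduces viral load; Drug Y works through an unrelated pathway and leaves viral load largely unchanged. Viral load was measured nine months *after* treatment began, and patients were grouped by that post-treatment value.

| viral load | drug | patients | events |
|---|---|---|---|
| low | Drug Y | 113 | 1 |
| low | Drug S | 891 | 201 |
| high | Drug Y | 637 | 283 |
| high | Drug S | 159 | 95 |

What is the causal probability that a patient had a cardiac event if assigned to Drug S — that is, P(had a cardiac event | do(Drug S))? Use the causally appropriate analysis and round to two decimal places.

0.28

Because the drug influences viral load, viral load is a post-treatment mediator, not a confounder. Stratifying on it would bias the estimate; the causal effect is the crude pooled difference.
So P(outcome | do(Drug S)) is just the pooled rate for Drug S: 296/1050 = 0.282.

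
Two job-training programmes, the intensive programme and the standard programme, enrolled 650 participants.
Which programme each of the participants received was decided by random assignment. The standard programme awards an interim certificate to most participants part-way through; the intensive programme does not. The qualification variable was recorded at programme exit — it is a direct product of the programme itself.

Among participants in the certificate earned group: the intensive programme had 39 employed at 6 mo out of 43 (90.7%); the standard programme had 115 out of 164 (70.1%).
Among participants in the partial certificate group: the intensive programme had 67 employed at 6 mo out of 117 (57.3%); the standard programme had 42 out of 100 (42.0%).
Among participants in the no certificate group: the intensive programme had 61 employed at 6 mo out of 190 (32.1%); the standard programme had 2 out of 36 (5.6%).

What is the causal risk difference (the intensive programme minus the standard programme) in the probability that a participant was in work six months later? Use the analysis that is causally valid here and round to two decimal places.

Stratifying would compare programmes among participants the programmes themselves sorted into qualification attained during the programme groups — a form of selection on an intermediate. The unconditioned pooled rates give the total causal effect.
The causal difference is the pooled difference: 0.477 − 0.530 = -0.053.

-0.05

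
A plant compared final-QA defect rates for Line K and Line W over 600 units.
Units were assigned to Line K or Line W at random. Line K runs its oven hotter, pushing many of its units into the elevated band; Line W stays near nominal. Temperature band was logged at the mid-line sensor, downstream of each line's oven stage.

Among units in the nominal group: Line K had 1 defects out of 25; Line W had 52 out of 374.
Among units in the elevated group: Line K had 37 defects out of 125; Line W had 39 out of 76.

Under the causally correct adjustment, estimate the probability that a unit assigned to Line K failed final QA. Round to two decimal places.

The distribution of in-process temperature band is itself part of what the line does — it is an intermediate outcome. Holding it fixed would remove that part of the effect; the total effect is the pooled difference.
So P(outcome | do(Line K)) is just the pooled rate for Line K: 38/150 = 0.253.

0.25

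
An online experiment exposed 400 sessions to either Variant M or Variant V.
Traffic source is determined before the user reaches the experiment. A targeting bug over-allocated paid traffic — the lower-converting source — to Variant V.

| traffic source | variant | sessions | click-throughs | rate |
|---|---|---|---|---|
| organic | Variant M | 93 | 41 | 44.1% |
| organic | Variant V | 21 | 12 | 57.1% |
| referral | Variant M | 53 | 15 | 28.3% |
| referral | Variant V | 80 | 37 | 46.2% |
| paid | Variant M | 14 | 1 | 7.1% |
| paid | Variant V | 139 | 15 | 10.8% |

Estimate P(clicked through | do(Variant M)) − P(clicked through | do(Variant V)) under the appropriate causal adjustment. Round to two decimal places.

Since traffic source is a pre-existing factor (not a product of the variant) and it affects the outcome on its own, it is a confounder. The stratified rates, not the pooled rate, identify the causal effect.
Adjusting over the population distribution of traffic source: 0.285·(0.441−0.571) + 0.333·(0.283−0.463) + 0.383·(0.071−0.108) = -0.111.

-0.11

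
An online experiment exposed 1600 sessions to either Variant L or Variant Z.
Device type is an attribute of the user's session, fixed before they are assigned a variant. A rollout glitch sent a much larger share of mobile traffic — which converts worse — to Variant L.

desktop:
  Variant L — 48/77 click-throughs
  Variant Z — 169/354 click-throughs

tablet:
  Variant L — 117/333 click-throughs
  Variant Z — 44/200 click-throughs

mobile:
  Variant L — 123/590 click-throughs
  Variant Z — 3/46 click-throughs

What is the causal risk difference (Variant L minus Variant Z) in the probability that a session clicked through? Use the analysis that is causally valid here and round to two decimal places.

Variant L is higher inside every device type stratum but Variant Z is higher in aggregate. Whether to stratify depends on how device type relates to the variant.
Here device type is a common cause — it drives both which variant a case falls under and the outcome. The crude comparison mixes populations; the stratum-specific rates are the causally relevant ones.
Adjusting over the population distribution of device type: 0.269·(0.623−0.477) + 0.333·(0.351−0.220) + 0.398·(0.208−0.065) = +0.140.

+0.14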